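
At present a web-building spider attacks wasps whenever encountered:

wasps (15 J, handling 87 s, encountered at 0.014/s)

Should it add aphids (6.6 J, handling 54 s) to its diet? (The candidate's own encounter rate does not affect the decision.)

Yes

On wasps alone, R = ΣλE/(1+Σλh) = 0.21/2.218 = 0.09468 J/s.
aphids: E/h = 6.6/54 = 0.1222 J/s.
0.1222 > 0.09468, so adding aphids raises the average — include it.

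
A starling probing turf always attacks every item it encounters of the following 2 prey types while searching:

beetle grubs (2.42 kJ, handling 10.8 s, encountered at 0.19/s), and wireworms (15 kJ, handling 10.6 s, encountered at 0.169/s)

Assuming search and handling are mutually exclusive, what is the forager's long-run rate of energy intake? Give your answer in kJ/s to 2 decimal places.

Energy encountered per unit search time: 0.19×2.42 + 0.169×15 = 2.995 kJ/s.
Handling time per unit search time: 0.19×10.8 + 0.169×10.6 = 3.843.
Rate = 2.995/(1 + 3.843) = 0.6183 kJ/s.

0.62 kJ/s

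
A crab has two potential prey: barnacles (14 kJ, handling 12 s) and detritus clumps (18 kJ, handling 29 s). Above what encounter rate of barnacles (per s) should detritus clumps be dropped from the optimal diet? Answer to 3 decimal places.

Drop detritus clumps once their profitability E₂/h₂ falls below the rate achievable on barnacles alone: E₂/h₂ = λE₁/(1 + λh₁).
Solve for λ: λE₁h₂ = E₂(1 + λh₁) → λ(E₁h₂ − E₂h₁) = E₂ → λ = E₂/(E₁h₂ − E₂h₁).
λ = 18/(14×29 − 18×12) = 18/190 = 0.09474 per s.

0.095 per s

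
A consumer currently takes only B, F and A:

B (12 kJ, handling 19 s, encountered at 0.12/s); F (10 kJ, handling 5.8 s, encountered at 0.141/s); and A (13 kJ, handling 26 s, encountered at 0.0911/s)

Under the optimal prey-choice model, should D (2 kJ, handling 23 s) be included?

Intake rate on the current diet: R = (0.12×12 + 0.141×10 + 0.0911×13) / (1 + 0.12×19 + 0.141×5.8 + 0.0911×26) = 4.034/6.466 = 0.6239 kJ/s.
Profitability of D: 2/23 = 0.08696 kJ/s.
0.08696 < 0.6239, so adding D would lower the average — exclude it.

No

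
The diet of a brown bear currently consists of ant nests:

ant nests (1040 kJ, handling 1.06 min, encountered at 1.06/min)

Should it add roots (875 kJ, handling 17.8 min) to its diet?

On ant nests alone, R = ΣλE/(1+Σλh) = 1102/2.124 = 519.1 kJ/min.
roots: E/h = 875/17.8 = 49.16 kJ/min.
Since 49.16 < R, time spent handling roots is better spent searching.

No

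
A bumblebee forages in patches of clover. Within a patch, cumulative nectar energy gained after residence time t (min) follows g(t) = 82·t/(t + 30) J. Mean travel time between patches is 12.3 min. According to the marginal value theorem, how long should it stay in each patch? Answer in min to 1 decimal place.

Maximise g(t)/(T+t): set derivative to zero → g'(t)(T+t) = g(t).
g'(t) = 82·30/(t + 30)². Setting 82·30/(t+30)² = 82t/[(t+30)(12.3+t)] gives 30(12.3+t) = t(t+30), so t² = 30×12.3 = 369.
t* = √369 = 19.21 min.

19.2 min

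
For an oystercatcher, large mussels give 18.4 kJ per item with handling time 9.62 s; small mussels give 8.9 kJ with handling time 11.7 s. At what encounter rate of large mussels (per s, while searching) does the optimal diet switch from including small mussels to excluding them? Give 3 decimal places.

Drop small mussels once their profitability E₂/h₂ falls below the rate achievable on large mussels alone: E₂/h₂ = λE₁/(1 + λh₁).
Solve for λ: λE₁h₂ = E₂(1 + λh₁) → λ(E₁h₂ − E₂h₁) = E₂ → λ = E₂/(E₁h₂ − E₂h₁).
λ = 8.9/(18.4×11.7 − 8.9×9.62) = 8.9/129.7 = 0.06864 per s.

0.069 per s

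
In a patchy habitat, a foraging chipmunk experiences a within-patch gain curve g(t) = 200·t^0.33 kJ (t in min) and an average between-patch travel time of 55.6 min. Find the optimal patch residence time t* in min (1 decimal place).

By the marginal value theorem, leave when the instantaneous gain rate g'(t) equals the habitat-wide average g(t)/(T + t).
g'(t) = 0.33·200·t^-0.67. Setting 0.33·200·t^-0.67 = 200·t^0.33/(55.6+t) gives 0.33(55.6+t) = t, so 0.67·t = 0.33×55.6.
t* = 0.33×55.6/0.67 = 27.39 min.

27.4 min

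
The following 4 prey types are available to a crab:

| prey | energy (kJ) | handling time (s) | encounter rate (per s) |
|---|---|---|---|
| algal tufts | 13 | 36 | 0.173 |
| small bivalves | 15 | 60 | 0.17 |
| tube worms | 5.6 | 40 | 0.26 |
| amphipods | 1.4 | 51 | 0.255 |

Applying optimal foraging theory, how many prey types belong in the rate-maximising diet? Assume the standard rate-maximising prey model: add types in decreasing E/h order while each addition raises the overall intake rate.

1

E/h in descending order: algal tufts 0.361, small bivalves 0.25, tube worms 0.14, amphipods 0.0275 kJ/s. The optimal diet is the largest prefix of this list for which every included type satisfies E_i/h_i > R on the types above it.
Rate on top 1: 0.3112. small bivalves: 0.25 < 0.3112 → exclude; stop.
Optimal diet: algal tufts — 1 of 4 types.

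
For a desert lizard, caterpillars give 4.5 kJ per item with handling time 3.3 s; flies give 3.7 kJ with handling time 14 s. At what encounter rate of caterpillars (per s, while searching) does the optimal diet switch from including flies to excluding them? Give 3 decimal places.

0.073 per s

Drop flies once their profitability E₂/h₂ falls below the rate achievable on caterpillars alone: E₂/h₂ = λE₁/(1 + λh₁).
Solve for λ: λE₁h₂ = E₂(1 + λh₁) → λ(E₁h₂ − E₂h₁) = E₂ → λ = E₂/(E₁h₂ − E₂h₁).
λ = 3.7/(4.5×14 − 3.7×3.3) = 3.7/50.79 = 0.07285 per s.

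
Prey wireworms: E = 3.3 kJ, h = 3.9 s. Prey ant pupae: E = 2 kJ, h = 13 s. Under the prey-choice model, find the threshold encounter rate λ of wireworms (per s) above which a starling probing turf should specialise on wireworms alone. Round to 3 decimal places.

At the threshold, the rate on wireworms alone equals the profitability of ant pupae: λ·3.3/(1 + λ·3.9) = 2/13 = 0.1538.
Rearranging, λ(3.3 − 0.1538×3.9) = 0.1538, so λ = 0.1538/2.7 = 0.05698 per s.

0.057 per s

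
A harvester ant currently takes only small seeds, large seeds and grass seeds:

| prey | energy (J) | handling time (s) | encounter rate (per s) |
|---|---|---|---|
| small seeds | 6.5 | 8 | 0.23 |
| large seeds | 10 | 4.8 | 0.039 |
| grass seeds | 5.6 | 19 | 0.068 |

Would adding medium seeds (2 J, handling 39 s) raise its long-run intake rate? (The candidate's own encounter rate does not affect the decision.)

No

Current rate: (0.23×6.5 + 0.039×10 + 0.068×5.6)/(1 + 0.23×8 + 0.039×4.8 + 0.068×19) = 0.5246 J/s.
Profitability of medium seeds: 2/39 = 0.05128 J/s.
0.05128 < 0.5246, so adding medium seeds would lower the average — exclude it.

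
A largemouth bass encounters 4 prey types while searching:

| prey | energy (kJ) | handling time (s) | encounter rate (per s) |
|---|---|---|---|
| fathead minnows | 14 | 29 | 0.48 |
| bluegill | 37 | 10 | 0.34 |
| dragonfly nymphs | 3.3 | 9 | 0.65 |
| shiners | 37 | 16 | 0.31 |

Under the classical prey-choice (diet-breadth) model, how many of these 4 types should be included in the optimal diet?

1

Profitabilities (E/h, kJ/s): bluegill 3.7, shiners 2.31, fathead minnows 0.483, dragonfly nymphs 0.367. Add prey in this order while the next type's profitability exceeds the intake rate on those already taken.
Rate on top 1: 2.859. shiners: 2.31 < 2.859 → exclude; stop.
Optimal diet: bluegill — 1 of 4 types.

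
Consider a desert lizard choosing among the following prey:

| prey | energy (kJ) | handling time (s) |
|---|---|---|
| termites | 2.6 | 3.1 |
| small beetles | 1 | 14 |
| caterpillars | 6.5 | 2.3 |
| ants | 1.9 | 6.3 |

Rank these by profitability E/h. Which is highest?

caterpillars

In descending order of E/h:
caterpillars: 6.5/2.3 = 2.83 kJ/s
termites: 2.6/3.1 = 0.839 kJ/s
ants: 1.9/6.3 = 0.302 kJ/s
small beetles: 1/14 = 0.0714 kJ/s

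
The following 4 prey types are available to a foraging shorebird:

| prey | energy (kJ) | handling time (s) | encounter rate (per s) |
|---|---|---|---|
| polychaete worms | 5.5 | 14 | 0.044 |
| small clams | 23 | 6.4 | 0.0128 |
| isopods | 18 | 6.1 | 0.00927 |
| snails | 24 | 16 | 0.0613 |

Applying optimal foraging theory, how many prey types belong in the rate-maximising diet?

3

Profitabilities (E/h, kJ/s): small clams 3.59, isopods 2.95, snails 1.5, polychaete worms 0.393. Add prey in this order while the next type's profitability exceeds the intake rate on those already taken.
Rate on top 1: 0.2721. isopods: 2.95 > 0.2721 → include.
Rate on top 2: 0.4052. snails: 1.5 > 0.4052 → include.
Rate on top 3: 0.9119. polychaete worms: 0.393 < 0.9119 → exclude; stop.
Optimal diet: small clams, isopods, snails — 3 of 4 types.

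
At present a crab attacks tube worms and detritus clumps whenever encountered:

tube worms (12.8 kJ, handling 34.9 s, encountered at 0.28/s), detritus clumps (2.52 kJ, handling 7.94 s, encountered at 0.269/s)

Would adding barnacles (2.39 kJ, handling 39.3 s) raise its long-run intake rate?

No

Intake rate on the current diet: R = (0.28×12.8 + 0.269×2.52) / (1 + 0.28×34.9 + 0.269×7.94) = 4.262/12.91 = 0.3302 kJ/s.
Profitability of barnacles: 2.39/39.3 = 0.06081 kJ/s.
0.06081 < 0.3302, so adding barnacles would lower the average — exclude it.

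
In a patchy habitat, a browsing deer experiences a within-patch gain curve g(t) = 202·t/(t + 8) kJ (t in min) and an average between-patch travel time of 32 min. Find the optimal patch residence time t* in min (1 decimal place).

16.0 min

Maximise g(t)/(T+t): set derivative to zero → g'(t)(T+t) = g(t).
g'(t) = 202·8/(t + 8)². Setting 202·8/(t+8)² = 202t/[(t+8)(32+t)] gives 8(32+t) = t(t+8), so t² = 8×32 = 256.
t* = √256 = 16 min.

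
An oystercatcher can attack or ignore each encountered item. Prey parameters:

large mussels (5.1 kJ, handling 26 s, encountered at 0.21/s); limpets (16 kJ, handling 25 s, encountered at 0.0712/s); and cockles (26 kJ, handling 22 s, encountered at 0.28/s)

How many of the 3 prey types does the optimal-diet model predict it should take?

1

Rank by E/h (kJ/s): cockles 1.18, limpets 0.64, large mussels 0.196. Include each in turn until the next type's E/h falls below the running intake rate.
Rate on top 1: 1.017. limpets: 0.64 < 1.017 → exclude; stop.
Optimal diet: cockles — 1 of 3 types.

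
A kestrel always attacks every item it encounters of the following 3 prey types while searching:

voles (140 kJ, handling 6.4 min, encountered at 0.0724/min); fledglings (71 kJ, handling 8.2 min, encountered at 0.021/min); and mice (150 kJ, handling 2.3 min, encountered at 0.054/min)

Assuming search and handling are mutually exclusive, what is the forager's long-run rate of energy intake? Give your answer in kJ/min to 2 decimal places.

11.21 kJ/min

R = Σλ_iE_i / (1 + Σλ_ih_i)
Numerator: 0.0724×140 + 0.021×71 + 0.054×150 = 19.73
Denominator: 1 + 0.0724×6.4 + 0.021×8.2 + 0.054×2.3 = 1.76
R = 19.73/1.76 = 11.21 kJ/min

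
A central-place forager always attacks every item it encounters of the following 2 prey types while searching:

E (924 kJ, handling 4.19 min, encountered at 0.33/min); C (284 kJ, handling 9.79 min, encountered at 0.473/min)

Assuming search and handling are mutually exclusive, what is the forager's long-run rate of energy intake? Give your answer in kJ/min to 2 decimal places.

R = (0.33×924 + 0.473×284) / (1 + 0.33×4.19 + 0.473×9.79) = 439.3/7.013 = 62.63 kJ/min.

62.63 kJ/min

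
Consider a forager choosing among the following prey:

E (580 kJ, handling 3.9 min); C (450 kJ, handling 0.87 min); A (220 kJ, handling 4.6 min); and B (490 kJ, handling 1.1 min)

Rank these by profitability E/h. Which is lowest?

Profitability E/h (kJ/min): E = 580/3.9 = 149, C = 450/0.87 = 517, A = 220/4.6 = 47.8, B = 490/1.1 = 445.
Ranked: C > B > E > A.

A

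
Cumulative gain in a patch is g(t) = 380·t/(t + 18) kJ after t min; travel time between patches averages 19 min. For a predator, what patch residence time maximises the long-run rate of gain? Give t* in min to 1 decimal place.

18.5 min

By the marginal value theorem, leave when the instantaneous gain rate g'(t) equals the habitat-wide average g(t)/(T + t).
g'(t) = 380·18/(t + 18)². Setting 380·18/(t+18)² = 380t/[(t+18)(19+t)] gives 18(19+t) = t(t+18), so t² = 18×19 = 342.
t* = √342 = 18.49 min.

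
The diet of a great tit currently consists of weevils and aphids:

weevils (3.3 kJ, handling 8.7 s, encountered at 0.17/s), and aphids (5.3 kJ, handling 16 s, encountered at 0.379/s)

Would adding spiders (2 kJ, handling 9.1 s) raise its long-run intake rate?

On weevils and aphids alone, R = ΣλE/(1+Σλh) = 2.57/8.543 = 0.3008 kJ/s.
Profitability of spiders: 2/9.1 = 0.2198 kJ/s.
0.2198 < 0.3008, so adding spiders would lower the average — exclude it.

No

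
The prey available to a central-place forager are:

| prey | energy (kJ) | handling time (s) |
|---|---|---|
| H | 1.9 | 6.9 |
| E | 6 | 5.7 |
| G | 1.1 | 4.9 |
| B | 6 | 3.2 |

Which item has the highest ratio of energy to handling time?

B

In descending order of E/h:
B: 6/3.2 = 1.88 kJ/s
E: 6/5.7 = 1.05 kJ/s
H: 1.9/6.9 = 0.275 kJ/s
G: 1.1/4.9 = 0.224 kJ/s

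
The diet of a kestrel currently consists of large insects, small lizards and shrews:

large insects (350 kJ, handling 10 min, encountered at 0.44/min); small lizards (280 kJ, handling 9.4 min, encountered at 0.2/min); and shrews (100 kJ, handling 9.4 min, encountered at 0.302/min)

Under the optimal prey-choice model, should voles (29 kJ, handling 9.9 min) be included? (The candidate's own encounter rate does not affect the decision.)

No

On large insects, small lizards and shrews alone, R = ΣλE/(1+Σλh) = 240.2/10.12 = 23.74 kJ/min.
Profitability of voles: 29/9.9 = 2.929 kJ/min.
Since 2.929 < R, time spent handling voles is better spent searching.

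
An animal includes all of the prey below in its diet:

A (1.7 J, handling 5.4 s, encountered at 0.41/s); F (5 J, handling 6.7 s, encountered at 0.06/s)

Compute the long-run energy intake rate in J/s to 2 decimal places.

0.28 J/s

R = Σλ_iE_i / (1 + Σλ_ih_i)
Numerator: 0.41×1.7 + 0.06×5 = 0.997
Denominator: 1 + 0.41×5.4 + 0.06×6.7 = 3.616
R = 0.997/3.616 = 0.2757 J/s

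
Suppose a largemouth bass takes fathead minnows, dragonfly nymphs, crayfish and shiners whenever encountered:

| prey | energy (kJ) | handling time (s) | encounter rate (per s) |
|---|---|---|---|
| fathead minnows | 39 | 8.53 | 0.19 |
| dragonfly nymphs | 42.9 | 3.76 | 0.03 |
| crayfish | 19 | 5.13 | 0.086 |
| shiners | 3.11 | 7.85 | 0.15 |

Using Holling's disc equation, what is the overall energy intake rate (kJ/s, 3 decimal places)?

2.481 kJ/s

R = (0.19×39 + 0.03×42.9 + 0.086×19 + 0.15×3.11) / (1 + 0.19×8.53 + 0.03×3.76 + 0.086×5.13 + 0.15×7.85) = 10.8/4.352 = 2.481 kJ/s.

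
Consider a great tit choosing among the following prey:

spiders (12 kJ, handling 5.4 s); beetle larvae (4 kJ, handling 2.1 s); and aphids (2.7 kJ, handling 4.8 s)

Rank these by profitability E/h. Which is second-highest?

Profitability E/h (kJ/s): spiders = 12/5.4 = 2.22, beetle larvae = 4/2.1 = 1.9, aphids = 2.7/4.8 = 0.563.
Ranked: spiders > beetle larvae > aphids.

beetle larvae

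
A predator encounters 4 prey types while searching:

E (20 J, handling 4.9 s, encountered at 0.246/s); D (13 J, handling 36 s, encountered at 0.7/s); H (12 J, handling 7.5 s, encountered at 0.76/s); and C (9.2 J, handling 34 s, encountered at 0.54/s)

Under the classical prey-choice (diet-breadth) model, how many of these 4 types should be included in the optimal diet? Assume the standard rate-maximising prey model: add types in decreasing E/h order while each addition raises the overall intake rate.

1

Profitabilities (E/h, J/s): E 4.08, H 1.6, D 0.361, C 0.271. Add prey in this order while the next type's profitability exceeds the intake rate on those already taken.
Rate on top 1: 2.231. H: 1.6 < 2.231 → exclude; stop.
Optimal diet: E — 1 of 4 types.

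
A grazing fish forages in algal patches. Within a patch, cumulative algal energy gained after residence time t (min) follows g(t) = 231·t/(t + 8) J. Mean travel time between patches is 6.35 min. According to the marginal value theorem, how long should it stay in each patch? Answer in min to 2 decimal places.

7.13 min

Maximise g(t)/(T+t): set derivative to zero → g'(t)(T+t) = g(t).
g'(t) = 231·8/(t + 8)². Setting 231·8/(t+8)² = 231t/[(t+8)(6.35+t)] gives 8(6.35+t) = t(t+8), so t² = 8×6.35 = 50.8.
t* = √50.8 = 7.127 min.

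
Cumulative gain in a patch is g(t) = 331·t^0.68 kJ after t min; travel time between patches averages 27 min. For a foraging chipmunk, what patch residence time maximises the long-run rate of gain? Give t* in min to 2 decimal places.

Optimal t* satisfies g'(t*) = g(t*)/(T + t*).
g'(t) = 0.68·331·t^-0.32. Setting 0.68·331·t^-0.32 = 331·t^0.68/(27+t) gives 0.68(27+t) = t, so 0.32·t = 0.68×27.
t* = 0.68×27/0.32 = 57.38 min.

57.38 min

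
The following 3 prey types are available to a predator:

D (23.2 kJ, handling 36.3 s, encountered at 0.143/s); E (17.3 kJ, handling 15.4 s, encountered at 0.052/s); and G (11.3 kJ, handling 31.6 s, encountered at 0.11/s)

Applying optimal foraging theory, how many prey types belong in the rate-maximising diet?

2

E/h in descending order: E 1.12, D 0.639, G 0.358 kJ/s. The optimal diet is the largest prefix of this list for which every included type satisfies E_i/h_i > R on the types above it.
Rate on top 1: 0.4996. D: 0.639 > 0.4996 → include.
Rate on top 2: 0.6032. G: 0.358 < 0.6032 → exclude; stop.
Optimal diet: E, D — 2 of 3 types.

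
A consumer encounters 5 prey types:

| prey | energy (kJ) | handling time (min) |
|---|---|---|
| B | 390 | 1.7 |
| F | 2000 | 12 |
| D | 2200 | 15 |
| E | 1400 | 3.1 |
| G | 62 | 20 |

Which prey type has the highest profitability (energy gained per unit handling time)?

In descending order of E/h:
E: 1400/3.1 = 452 kJ/min
B: 390/1.7 = 229 kJ/min
F: 2000/12 = 167 kJ/min
D: 2200/15 = 147 kJ/min
G: 62/20 = 3.1 kJ/min

E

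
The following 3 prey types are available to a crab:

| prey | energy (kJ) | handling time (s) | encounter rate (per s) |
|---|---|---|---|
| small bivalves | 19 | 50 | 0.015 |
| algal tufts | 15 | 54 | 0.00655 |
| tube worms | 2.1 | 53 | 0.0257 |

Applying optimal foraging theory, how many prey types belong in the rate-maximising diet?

Rank by E/h (kJ/s): small bivalves 0.38, algal tufts 0.278, tube worms 0.0396. Include each in turn until the next type's E/h falls below the running intake rate.
Rate on top 1: 0.1629. algal tufts: 0.278 > 0.1629 → include.
Rate on top 2: 0.1822. tube worms: 0.0396 < 0.1822 → exclude; stop.
Optimal diet: small bivalves, algal tufts — 2 of 3 types.

2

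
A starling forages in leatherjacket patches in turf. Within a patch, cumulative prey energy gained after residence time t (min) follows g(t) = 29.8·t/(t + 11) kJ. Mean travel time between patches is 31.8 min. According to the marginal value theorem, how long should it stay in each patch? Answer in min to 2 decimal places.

18.70 min

Optimal t* satisfies g'(t*) = g(t*)/(T + t*).
g'(t) = 29.8·11/(t + 11)². Setting 29.8·11/(t+11)² = 29.8t/[(t+11)(31.8+t)] gives 11(31.8+t) = t(t+11), so t² = 11×31.8 = 349.8.
t* = √349.8 = 18.7 min.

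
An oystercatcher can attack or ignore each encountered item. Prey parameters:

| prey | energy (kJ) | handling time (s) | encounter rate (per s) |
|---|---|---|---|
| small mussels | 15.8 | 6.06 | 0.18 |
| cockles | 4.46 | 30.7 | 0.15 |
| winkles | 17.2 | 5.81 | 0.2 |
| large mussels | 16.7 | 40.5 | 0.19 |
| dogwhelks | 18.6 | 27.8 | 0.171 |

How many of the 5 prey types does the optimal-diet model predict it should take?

2

E/h in descending order: winkles 2.96, small mussels 2.61, dogwhelks 0.669, large mussels 0.412, cockles 0.145 kJ/s. The optimal diet is the largest prefix of this list for which every included type satisfies E_i/h_i > R on the types above it.
Rate on top 1: 1.591. small mussels: 2.61 > 1.591 → include.
Rate on top 2: 1.932. dogwhelks: 0.669 < 1.932 → exclude; stop.
Optimal diet: winkles, small mussels — 2 of 5 types.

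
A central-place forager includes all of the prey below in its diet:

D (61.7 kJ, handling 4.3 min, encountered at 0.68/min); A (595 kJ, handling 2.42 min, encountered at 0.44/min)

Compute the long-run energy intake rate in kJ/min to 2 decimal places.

R = Σλ_iE_i / (1 + Σλ_ih_i)
Numerator: 0.68×61.7 + 0.44×595 = 303.8
Denominator: 1 + 0.68×4.3 + 0.44×2.42 = 4.989
R = 303.8/4.989 = 60.89 kJ/min

60.89 kJ/min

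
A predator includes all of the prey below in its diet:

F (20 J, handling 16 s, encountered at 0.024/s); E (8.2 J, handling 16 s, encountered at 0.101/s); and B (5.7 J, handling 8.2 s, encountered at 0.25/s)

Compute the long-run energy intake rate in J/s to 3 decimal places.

0.541 J/s

Energy encountered per unit search time: 0.024×20 + 0.101×8.2 + 0.25×5.7 = 2.733 J/s.
Handling time per unit search time: 0.024×16 + 0.101×16 + 0.25×8.2 = 4.05.
Rate = 2.733/(1 + 4.05) = 0.5412 J/s.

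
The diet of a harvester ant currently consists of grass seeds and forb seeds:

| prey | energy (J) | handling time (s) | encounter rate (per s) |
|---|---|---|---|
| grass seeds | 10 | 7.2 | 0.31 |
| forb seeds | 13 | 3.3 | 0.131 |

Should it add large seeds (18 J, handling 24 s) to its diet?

No

Intake rate on the current diet: R = (0.31×10 + 0.131×13) / (1 + 0.31×7.2 + 0.131×3.3) = 4.803/3.664 = 1.311 J/s.
Profitability of large seeds: 18/24 = 0.75 J/s.
0.75 < 1.311, so adding large seeds would lower the average — exclude it.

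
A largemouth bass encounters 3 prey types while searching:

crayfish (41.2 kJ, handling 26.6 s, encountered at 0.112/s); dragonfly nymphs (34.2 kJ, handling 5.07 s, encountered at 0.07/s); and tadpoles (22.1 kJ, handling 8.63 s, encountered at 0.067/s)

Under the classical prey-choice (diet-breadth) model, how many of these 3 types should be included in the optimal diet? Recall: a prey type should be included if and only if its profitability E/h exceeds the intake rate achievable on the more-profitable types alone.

Profitabilities (E/h, kJ/s): dragonfly nymphs 6.75, tadpoles 2.56, crayfish 1.55. Add prey in this order while the next type's profitability exceeds the intake rate on those already taken.
Rate on top 1: 1.767. tadpoles: 2.56 > 1.767 → include.
Rate on top 2: 2.004. crayfish: 1.55 < 2.004 → exclude; stop.
Optimal diet: dragonfly nymphs, tadpoles — 2 of 3 types.

2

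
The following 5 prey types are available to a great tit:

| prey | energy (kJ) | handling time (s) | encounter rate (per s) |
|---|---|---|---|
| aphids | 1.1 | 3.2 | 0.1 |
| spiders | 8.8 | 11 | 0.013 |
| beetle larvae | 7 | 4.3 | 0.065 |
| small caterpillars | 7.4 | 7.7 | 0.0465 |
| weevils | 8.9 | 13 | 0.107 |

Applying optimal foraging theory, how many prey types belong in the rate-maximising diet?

4

Profitabilities (E/h, kJ/s): beetle larvae 1.63, small caterpillars 0.961, spiders 0.8, weevils 0.685, aphids 0.344. Add prey in this order while the next type's profitability exceeds the intake rate on those already taken.
Rate on top 1: 0.3556. small caterpillars: 0.961 > 0.3556 → include.
Rate on top 2: 0.488. spiders: 0.8 > 0.488 → include.
Rate on top 3: 0.513. weevils: 0.685 > 0.513 → include.
Rate on top 4: 0.5883. aphids: 0.344 < 0.5883 → exclude; stop.
Optimal diet: beetle larvae, small caterpillars, spiders, weevils — 4 of 5 types.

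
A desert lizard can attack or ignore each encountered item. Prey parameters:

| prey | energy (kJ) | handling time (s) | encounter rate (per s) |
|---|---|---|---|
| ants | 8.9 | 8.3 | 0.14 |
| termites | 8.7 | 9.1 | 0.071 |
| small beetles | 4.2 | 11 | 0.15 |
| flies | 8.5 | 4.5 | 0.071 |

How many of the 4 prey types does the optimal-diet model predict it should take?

3

Profitabilities (E/h, kJ/s): flies 1.89, ants 1.07, termites 0.956, small beetles 0.382. Add prey in this order while the next type's profitability exceeds the intake rate on those already taken.
Rate on top 1: 0.4574. ants: 1.07 > 0.4574 → include.
Rate on top 2: 0.7453. termites: 0.956 > 0.7453 → include.
Rate on top 3: 0.7888. small beetles: 0.382 < 0.7888 → exclude; stop.
Optimal diet: flies, ants, termites — 3 of 4 types.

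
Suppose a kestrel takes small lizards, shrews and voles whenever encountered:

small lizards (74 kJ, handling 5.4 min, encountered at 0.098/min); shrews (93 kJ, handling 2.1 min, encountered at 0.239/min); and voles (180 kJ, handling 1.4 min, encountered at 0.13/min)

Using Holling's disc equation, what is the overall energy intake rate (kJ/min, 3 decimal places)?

Energy encountered per unit search time: 0.098×74 + 0.239×93 + 0.13×180 = 52.88 kJ/min.
Handling time per unit search time: 0.098×5.4 + 0.239×2.1 + 0.13×1.4 = 1.213.
Rate = 52.88/(1 + 1.213) = 23.89 kJ/min.

23.894 kJ/min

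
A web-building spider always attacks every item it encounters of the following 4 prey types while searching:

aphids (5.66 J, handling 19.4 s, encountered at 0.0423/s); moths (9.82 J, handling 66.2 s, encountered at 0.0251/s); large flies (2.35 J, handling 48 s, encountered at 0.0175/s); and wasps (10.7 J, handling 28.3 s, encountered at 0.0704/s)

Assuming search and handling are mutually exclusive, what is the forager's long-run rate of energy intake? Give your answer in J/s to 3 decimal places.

Energy encountered per unit search time: 0.0423×5.66 + 0.0251×9.82 + 0.0175×2.35 + 0.0704×10.7 = 1.28 J/s.
Handling time per unit search time: 0.0423×19.4 + 0.0251×66.2 + 0.0175×48 + 0.0704×28.3 = 5.315.
Rate = 1.28/(1 + 5.315) = 0.2028 J/s.

0.203 J/s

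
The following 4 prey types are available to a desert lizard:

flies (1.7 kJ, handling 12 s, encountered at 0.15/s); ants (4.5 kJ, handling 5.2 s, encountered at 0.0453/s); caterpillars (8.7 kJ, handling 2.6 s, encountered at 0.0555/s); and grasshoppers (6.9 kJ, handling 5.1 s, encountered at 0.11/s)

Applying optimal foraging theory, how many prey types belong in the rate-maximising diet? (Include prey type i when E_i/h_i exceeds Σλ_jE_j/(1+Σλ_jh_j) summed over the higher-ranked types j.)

Rank by E/h (kJ/s): caterpillars 3.35, grasshoppers 1.35, ants 0.865, flies 0.142. Include each in turn until the next type's E/h falls below the running intake rate.
Rate on top 1: 0.422. grasshoppers: 1.35 > 0.422 → include.
Rate on top 2: 0.7282. ants: 0.865 > 0.7282 → include.
Rate on top 3: 0.7449. flies: 0.142 < 0.7449 → exclude; stop.
Optimal diet: caterpillars, grasshoppers, ants — 3 of 4 types.

3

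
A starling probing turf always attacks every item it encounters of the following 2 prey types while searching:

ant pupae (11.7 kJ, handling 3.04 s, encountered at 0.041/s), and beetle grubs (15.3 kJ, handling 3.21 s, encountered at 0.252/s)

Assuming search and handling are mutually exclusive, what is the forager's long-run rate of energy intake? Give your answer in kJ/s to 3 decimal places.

2.242 kJ/s

R = Σλ_iE_i / (1 + Σλ_ih_i)
Numerator: 0.041×11.7 + 0.252×15.3 = 4.335
Denominator: 1 + 0.041×3.04 + 0.252×3.21 = 1.934
R = 4.335/1.934 = 2.242 kJ/s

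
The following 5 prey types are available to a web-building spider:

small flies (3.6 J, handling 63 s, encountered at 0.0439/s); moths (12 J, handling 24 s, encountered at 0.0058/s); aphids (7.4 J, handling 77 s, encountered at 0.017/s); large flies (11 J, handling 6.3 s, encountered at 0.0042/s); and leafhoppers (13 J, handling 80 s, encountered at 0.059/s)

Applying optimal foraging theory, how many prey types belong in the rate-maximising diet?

3

Rank by E/h (J/s): large flies 1.75, moths 0.5, leafhoppers 0.163, aphids 0.0961, small flies 0.0571. Include each in turn until the next type's E/h falls below the running intake rate.
Rate on top 1: 0.04501. moths: 0.5 > 0.04501 → include.
Rate on top 2: 0.09934. leafhoppers: 0.163 > 0.09934 → include.
Rate on top 3: 0.15. aphids: 0.0961 < 0.15 → exclude; stop.
Optimal diet: large flies, moths, leafhoppers — 3 of 5 types.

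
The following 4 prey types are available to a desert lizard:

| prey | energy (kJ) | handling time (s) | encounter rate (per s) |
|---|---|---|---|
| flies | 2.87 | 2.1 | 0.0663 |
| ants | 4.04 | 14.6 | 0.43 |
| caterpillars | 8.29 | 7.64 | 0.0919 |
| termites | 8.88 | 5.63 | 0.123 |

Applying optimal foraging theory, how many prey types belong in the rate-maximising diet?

Rank by E/h (kJ/s): termites 1.58, flies 1.37, caterpillars 1.09, ants 0.277. Include each in turn until the next type's E/h falls below the running intake rate.
Rate on top 1: 0.6453. flies: 1.37 > 0.6453 → include.
Rate on top 2: 0.7002. caterpillars: 1.09 > 0.7002 → include.
Rate on top 3: 0.8068. ants: 0.277 < 0.8068 → exclude; stop.
Optimal diet: termites, flies, caterpillars — 3 of 4 types.

3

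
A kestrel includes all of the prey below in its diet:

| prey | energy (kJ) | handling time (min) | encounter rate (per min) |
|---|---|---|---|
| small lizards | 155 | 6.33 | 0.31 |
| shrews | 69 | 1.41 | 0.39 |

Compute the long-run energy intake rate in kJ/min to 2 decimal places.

21.34 kJ/min

R = (0.31×155 + 0.39×69) / (1 + 0.31×6.33 + 0.39×1.41) = 74.96/3.512 = 21.34 kJ/min.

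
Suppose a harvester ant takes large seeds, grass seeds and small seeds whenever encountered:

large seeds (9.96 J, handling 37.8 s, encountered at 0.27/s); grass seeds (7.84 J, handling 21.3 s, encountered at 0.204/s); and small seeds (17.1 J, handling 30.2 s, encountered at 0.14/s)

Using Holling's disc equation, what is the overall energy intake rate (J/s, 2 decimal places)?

0.34 J/s

R = (0.27×9.96 + 0.204×7.84 + 0.14×17.1) / (1 + 0.27×37.8 + 0.204×21.3 + 0.14×30.2) = 6.683/19.78 = 0.3379 J/s.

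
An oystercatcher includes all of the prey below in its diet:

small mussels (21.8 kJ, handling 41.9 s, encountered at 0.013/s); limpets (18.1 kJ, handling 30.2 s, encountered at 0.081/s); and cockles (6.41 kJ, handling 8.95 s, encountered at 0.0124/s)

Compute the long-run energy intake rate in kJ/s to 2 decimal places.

0.45 kJ/s

Energy encountered per unit search time: 0.013×21.8 + 0.081×18.1 + 0.0124×6.41 = 1.829 kJ/s.
Handling time per unit search time: 0.013×41.9 + 0.081×30.2 + 0.0124×8.95 = 3.102.
Rate = 1.829/(1 + 3.102) = 0.4459 kJ/s.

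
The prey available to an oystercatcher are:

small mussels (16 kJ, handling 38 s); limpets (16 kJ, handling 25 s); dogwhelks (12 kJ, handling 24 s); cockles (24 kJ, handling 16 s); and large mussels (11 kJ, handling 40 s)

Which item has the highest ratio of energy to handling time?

In descending order of E/h:
cockles: 24/16 = 1.5 kJ/s
limpets: 16/25 = 0.64 kJ/s
dogwhelks: 12/24 = 0.5 kJ/s
small mussels: 16/38 = 0.421 kJ/s
large mussels: 11/40 = 0.275 kJ/s

cockles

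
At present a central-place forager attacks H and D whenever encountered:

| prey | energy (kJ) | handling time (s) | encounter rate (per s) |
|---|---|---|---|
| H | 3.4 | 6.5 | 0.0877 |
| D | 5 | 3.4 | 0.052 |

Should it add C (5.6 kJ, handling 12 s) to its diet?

Yes

Intake rate on the current diet: R = (0.0877×3.4 + 0.052×5) / (1 + 0.0877×6.5 + 0.052×3.4) = 0.5582/1.747 = 0.3195 kJ/s.
C: E/h = 5.6/12 = 0.4667 kJ/s.
0.4667 > 0.3195, so adding C raises the average — include it.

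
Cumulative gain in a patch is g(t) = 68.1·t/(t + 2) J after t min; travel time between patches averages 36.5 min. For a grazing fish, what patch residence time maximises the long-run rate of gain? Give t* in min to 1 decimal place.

By the marginal value theorem, leave when the instantaneous gain rate g'(t) equals the habitat-wide average g(t)/(T + t).
g'(t) = 68.1·2/(t + 2)². Setting 68.1·2/(t+2)² = 68.1t/[(t+2)(36.5+t)] gives 2(36.5+t) = t(t+2), so t² = 2×36.5 = 73.
t* = √73 = 8.544 min.

8.5 min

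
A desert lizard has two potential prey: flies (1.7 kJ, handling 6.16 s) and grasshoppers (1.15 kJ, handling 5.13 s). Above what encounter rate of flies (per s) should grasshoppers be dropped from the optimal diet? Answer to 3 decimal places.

The zero-one rule: include grasshoppers iff E₂/h₂ > λE₁/(1+λh₁). Equality gives the switch point.
λE₁h₂ = E₂ + λE₂h₁ ⇒ λ = E₂/(E₁h₂ − E₂h₁) = 1.15/(8.721 − 7.084) = 0.7025 per s.

0.703 per s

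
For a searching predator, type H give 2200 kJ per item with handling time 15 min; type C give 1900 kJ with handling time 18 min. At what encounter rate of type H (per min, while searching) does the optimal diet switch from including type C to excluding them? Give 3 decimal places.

0.171 per min

At the threshold, the rate on type H alone equals the profitability of type C: λ·2200/(1 + λ·15) = 1900/18 = 105.6.
Rearranging, λ(2200 − 105.6×15) = 105.6, so λ = 105.6/616.7 = 0.1712 per min.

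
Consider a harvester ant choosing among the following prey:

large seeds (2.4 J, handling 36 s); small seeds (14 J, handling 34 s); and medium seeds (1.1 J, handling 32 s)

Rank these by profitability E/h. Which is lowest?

In descending order of E/h:
small seeds: 14/34 = 0.412 J/s
large seeds: 2.4/36 = 0.0667 J/s
medium seeds: 1.1/32 = 0.0344 J/s

medium seeds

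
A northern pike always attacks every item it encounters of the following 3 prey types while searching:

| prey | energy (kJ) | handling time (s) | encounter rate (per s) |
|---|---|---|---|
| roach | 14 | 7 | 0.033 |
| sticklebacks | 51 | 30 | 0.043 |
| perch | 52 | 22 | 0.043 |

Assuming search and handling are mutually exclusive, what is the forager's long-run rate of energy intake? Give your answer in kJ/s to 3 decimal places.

1.411 kJ/s

R = (0.033×14 + 0.043×51 + 0.043×52) / (1 + 0.033×7 + 0.043×30 + 0.043×22) = 4.891/3.467 = 1.411 kJ/s.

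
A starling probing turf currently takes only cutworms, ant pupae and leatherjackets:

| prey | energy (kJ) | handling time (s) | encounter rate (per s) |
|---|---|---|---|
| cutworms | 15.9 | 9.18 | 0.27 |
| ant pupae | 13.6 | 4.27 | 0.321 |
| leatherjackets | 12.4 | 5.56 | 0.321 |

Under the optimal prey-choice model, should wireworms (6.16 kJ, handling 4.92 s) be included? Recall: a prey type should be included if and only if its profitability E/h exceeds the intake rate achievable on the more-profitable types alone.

No

Current rate: (0.27×15.9 + 0.321×13.6 + 0.321×12.4)/(1 + 0.27×9.18 + 0.321×4.27 + 0.321×5.56) = 1.905 kJ/s.
Profitability of wireworms: 6.16/4.92 = 1.252 kJ/s.
1.252 < 1.905, so adding wireworms would lower the average — exclude it.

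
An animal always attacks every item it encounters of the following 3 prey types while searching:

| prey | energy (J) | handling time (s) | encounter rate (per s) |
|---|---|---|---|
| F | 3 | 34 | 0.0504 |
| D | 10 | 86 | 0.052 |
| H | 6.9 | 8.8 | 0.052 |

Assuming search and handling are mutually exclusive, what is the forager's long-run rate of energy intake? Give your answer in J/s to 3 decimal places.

0.135 J/s

Energy encountered per unit search time: 0.0504×3 + 0.052×10 + 0.052×6.9 = 1.03 J/s.
Handling time per unit search time: 0.0504×34 + 0.052×86 + 0.052×8.8 = 6.643.
Rate = 1.03/(1 + 6.643) = 0.1348 J/s.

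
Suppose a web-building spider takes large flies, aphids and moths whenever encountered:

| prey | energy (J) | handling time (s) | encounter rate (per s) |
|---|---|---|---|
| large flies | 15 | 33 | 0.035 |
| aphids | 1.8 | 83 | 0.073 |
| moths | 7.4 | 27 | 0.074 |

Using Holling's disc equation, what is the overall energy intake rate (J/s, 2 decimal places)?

Energy encountered per unit search time: 0.035×15 + 0.073×1.8 + 0.074×7.4 = 1.204 J/s.
Handling time per unit search time: 0.035×33 + 0.073×83 + 0.074×27 = 9.212.
Rate = 1.204/(1 + 9.212) = 0.1179 J/s.

0.12 J/s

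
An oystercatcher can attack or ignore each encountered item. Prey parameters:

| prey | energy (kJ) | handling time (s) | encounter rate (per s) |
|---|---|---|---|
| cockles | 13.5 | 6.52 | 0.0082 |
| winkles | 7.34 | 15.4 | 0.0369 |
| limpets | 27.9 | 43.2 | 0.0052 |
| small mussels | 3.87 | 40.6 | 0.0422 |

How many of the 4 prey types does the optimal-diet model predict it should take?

Profitabilities (E/h, kJ/s): cockles 2.07, limpets 0.646, winkles 0.477, small mussels 0.0953. Add prey in this order while the next type's profitability exceeds the intake rate on those already taken.
Rate on top 1: 0.1051. limpets: 0.646 > 0.1051 → include.
Rate on top 2: 0.2001. winkles: 0.477 > 0.2001 → include.
Rate on top 3: 0.2852. small mussels: 0.0953 < 0.2852 → exclude; stop.
Optimal diet: cockles, limpets, winkles — 3 of 4 types.

3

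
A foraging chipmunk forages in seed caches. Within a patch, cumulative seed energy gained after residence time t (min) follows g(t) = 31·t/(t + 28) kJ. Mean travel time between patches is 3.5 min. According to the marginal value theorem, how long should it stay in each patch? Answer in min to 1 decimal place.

9.9 min

By the marginal value theorem, leave when the instantaneous gain rate g'(t) equals the habitat-wide average g(t)/(T + t).
g'(t) = 31·28/(t + 28)². Setting 31·28/(t+28)² = 31t/[(t+28)(3.5+t)] gives 28(3.5+t) = t(t+28), so t² = 28×3.5 = 98.
t* = √98 = 9.899 min.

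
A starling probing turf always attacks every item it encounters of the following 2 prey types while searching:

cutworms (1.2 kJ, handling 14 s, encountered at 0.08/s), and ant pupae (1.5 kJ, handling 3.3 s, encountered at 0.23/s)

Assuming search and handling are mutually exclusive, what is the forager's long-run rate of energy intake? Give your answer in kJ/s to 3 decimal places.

Energy encountered per unit search time: 0.08×1.2 + 0.23×1.5 = 0.441 kJ/s.
Handling time per unit search time: 0.08×14 + 0.23×3.3 = 1.879.
Rate = 0.441/(1 + 1.879) = 0.1532 kJ/s.

0.153 kJ/s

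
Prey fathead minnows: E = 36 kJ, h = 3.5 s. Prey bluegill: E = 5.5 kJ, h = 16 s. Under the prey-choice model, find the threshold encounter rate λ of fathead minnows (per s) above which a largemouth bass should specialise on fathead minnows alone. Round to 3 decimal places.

0.010 per s

At the threshold, the rate on fathead minnows alone equals the profitability of bluegill: λ·36/(1 + λ·3.5) = 5.5/16 = 0.3438.
Rearranging, λ(36 − 0.3438×3.5) = 0.3438, so λ = 0.3438/34.8 = 0.009879 per s.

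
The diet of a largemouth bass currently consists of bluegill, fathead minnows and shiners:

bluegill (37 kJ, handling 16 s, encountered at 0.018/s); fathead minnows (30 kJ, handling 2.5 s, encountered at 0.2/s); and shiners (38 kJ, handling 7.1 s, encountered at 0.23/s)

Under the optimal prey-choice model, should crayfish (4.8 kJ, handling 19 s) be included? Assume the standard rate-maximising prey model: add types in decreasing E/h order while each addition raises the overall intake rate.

No

On bluegill, fathead minnows and shiners alone, R = ΣλE/(1+Σλh) = 15.41/3.421 = 4.503 kJ/s.
Profitability of crayfish: 4.8/19 = 0.2526 kJ/s.
Since 0.2526 < R, time spent handling crayfish is better spent searching.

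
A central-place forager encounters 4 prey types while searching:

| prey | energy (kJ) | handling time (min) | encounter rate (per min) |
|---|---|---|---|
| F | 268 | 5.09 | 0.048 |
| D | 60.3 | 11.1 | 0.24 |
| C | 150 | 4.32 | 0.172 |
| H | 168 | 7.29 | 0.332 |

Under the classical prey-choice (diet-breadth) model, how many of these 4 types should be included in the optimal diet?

Profitabilities (E/h, kJ/min): F 52.7, C 34.7, H 23, D 5.43. Add prey in this order while the next type's profitability exceeds the intake rate on those already taken.
Rate on top 1: 10.34. C: 34.7 > 10.34 → include.
Rate on top 2: 19.45. H: 23 > 19.45 → include.
Rate on top 3: 21.43. D: 5.43 < 21.43 → exclude; stop.
Optimal diet: F, C, H — 3 of 4 types.

3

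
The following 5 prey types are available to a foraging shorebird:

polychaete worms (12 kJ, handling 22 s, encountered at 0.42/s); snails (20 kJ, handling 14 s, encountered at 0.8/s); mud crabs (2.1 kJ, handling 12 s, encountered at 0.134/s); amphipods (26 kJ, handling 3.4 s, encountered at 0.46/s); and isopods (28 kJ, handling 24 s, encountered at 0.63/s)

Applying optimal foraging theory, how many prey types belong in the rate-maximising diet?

Profitabilities (E/h, kJ/s): amphipods 7.65, snails 1.43, isopods 1.17, polychaete worms 0.545, mud crabs 0.175. Add prey in this order while the next type's profitability exceeds the intake rate on those already taken.
Rate on top 1: 4.665. snails: 1.43 < 4.665 → exclude; stop.
Optimal diet: amphipods — 1 of 5 types.

1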